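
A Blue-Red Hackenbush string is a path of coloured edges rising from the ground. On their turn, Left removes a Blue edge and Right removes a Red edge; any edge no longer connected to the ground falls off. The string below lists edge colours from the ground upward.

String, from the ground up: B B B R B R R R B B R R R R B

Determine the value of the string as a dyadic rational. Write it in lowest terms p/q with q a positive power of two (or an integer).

10435/4096

Recurse on prefixes of the 15-edge string B B B R B R R R B B R R R R B:
step 1: add B to get B; options L={ 0 } R={ none } ⇒ 1
step 2: add B to get BB; options L={ 0; 1 } R={ none } ⇒ 2
step 3: add B to get BBB; options L={ 0; 1; 2 } R={ none } ⇒ 3
step 4: add R to get BBBR; options L={ 0; 1; 2 } R={ 3 } ⇒ 5/2
step 5: add B to get BBBRB; options L={ 0; 1; 2; 5/2 } R={ 3 } ⇒ 11/4
step 6: add R to get BBBRBR; options L={ 0; 1; 2; 5/2 } R={ 11/4; 3 } ⇒ 21/8
step 7: add R to get BBBRBRR; options L={ 0; 1; 2; 5/2 } R={ 21/8; 11/4; 3 } ⇒ 41/16
step 8: add R to get BBBRBRRR; options L={ 0; 1; 2; 5/2 } R={ 41/16; 21/8; 11/4; 3 } ⇒ 81/32
step 9: add B to get BBBRBRRRB; options L={ 0; 1; 2; 5/2; 81/32 } R={ 41/16; 21/8; 11/4; 3 } ⇒ 163/64
step 10: add B to get BBBRBRRRBB; options L={ 0; 1; 2; 5/2; 81/32; 163/64 } R={ 41/16; 21/8; 11/4; 3 } ⇒ 327/128
step 11: add R to get BBBRBRRRBBR; options L={ 0; 1; 2; 5/2; 81/32; 163/64 } R={ 327/128; 41/16; 21/8; 11/4; 3 } ⇒ 653/256
step 12: add R to get BBBRBRRRBBRR; options L={ 0; 1; 2; 5/2; 81/32; 163/64 } R={ 653/256; 327/128; 41/16; 21/8; 11/4; 3 } ⇒ 1305/512
step 13: add R to get BBBRBRRRBBRRR; options L={ 0; 1; 2; 5/2; 81/32; 163/64 } R={ 1305/512; 653/256; 327/128; 41/16; 21/8; 11/4; 3 } ⇒ 2609/1024
step 14: add R to get BBBRBRRRBBRRRR; options L={ 0; 1; 2; 5/2; 81/32; 163/64 } R={ 2609/1024; 1305/512; 653/256; 327/128; 41/16; 21/8; 11/4; 3 } ⇒ 5217/2048
step 15: add B to get BBBRBRRRBBRRRRB; options L={ 0; 1; 2; 5/2; 81/32; 163/64; 5217/2048 } R={ 2609/1024; 1305/512; 653/256; 327/128; 41/16; 21/8; 11/4; 3 } ⇒ 10435/4096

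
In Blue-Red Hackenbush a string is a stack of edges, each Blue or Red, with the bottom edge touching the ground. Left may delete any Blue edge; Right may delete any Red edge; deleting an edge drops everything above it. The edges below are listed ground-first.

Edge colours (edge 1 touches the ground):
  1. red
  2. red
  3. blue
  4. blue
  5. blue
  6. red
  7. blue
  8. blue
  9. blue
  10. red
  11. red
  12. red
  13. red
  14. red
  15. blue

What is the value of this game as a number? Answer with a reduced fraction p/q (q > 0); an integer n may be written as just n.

Build G(s[:k]) for k = 1..15, string s = red red blue blue blue red blue blue blue red red red red red blue.
1 of 15 · r · max L −∞ · min R 0 = -1
2 of 15 · rr · max L −∞ · min R -1 = -2
3 of 15 · rrb · max L -2 · min R -1 = -3/2
4 of 15 · rrbb · max L -3/2 · min R -1 = -5/4
5 of 15 · rrbbb · max L -5/4 · min R -1 = -9/8
6 of 15 · rrbbbr · max L -5/4 · min R -9/8 = -19/16
7 of 15 · rrbbbrb · max L -19/16 · min R -9/8 = -37/32
8 of 15 · rrbbbrbb · max L -37/32 · min R -9/8 = -73/64
9 of 15 · rrbbbrbbb · max L -73/64 · min R -9/8 = -145/128
10 of 15 · rrbbbrbbbr · max L -73/64 · min R -145/128 = -291/256
11 of 15 · rrbbbrbbbrr · max L -73/64 · min R -291/256 = -583/512
12 of 15 · rrbbbrbbbrrr · max L -73/64 · min R -583/512 = -1167/1024
13 of 15 · rrbbbrbbbrrrr · max L -73/64 · min R -1167/1024 = -2335/2048
14 of 15 · rrbbbrbbbrrrrr · max L -73/64 · min R -2335/2048 = -4671/4096
15 of 15 · rrbbbrbbbrrrrrb · max L -4671/4096 · min R -2335/2048 = -9341/8192

-9341/8192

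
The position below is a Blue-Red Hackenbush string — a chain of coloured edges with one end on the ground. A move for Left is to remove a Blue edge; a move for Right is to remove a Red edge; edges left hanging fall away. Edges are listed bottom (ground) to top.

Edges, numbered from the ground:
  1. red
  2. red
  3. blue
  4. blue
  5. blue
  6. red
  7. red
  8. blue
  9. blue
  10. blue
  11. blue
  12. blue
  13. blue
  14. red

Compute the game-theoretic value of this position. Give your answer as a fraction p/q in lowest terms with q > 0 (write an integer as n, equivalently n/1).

Prefix values for red red blue blue blue red red blue blue blue blue blue blue red via {L|R} + simplicity:
v_1 [r]  L=[∅]  R=[0]  → -1
v_2 [rr]  L=[∅]  R=[-1 0]  → -2
v_3 [rrb]  L=[-2]  R=[-1 0]  → -3/2
v_4 [rrbb]  L=[-2 -3/2]  R=[-1 0]  → -5/4
v_5 [rrbbb]  L=[-2 -3/2 -5/4]  R=[-1 0]  → -9/8
v_6 [rrbbbr]  L=[-2 -3/2 -5/4]  R=[-9/8 -1 0]  → -19/16
v_7 [rrbbbrr]  L=[-2 -3/2 -5/4]  R=[-19/16 -9/8 -1 0]  → -39/32
v_8 [rrbbbrrb]  L=[-2 -3/2 -5/4 -39/32]  R=[-19/16 -9/8 -1 0]  → -77/64
v_9 [rrbbbrrbb]  L=[-2 -3/2 -5/4 -39/32 -77/64]  R=[-19/16 -9/8 -1 0]  → -153/128
v_10 [rrbbbrrbbb]  L=[-2 -3/2 -5/4 -39/32 -77/64 -153/128]  R=[-19/16 -9/8 -1 0]  → -305/256
v_11 [rrbbbrrbbbb]  L=[-2 -3/2 -5/4 -39/32 -77/64 -153/128 -305/256]  R=[-19/16 -9/8 -1 0]  → -609/512
v_12 [rrbbbrrbbbbb]  L=[-2 -3/2 -5/4 -39/32 -77/64 -153/128 -305/256 -609/512]  R=[-19/16 -9/8 -1 0]  → -1217/1024
v_13 [rrbbbrrbbbbbb]  L=[-2 -3/2 -5/4 -39/32 -77/64 -153/128 -305/256 -609/512 -1217/1024]  R=[-19/16 -9/8 -1 0]  → -2433/2048
v_14 [rrbbbrrbbbbbbr]  L=[-2 -3/2 -5/4 -39/32 -77/64 -153/128 -305/256 -609/512 -1217/1024]  R=[-2433/2048 -19/16 -9/8 -1 0]  → -4867/4096

-4867/4096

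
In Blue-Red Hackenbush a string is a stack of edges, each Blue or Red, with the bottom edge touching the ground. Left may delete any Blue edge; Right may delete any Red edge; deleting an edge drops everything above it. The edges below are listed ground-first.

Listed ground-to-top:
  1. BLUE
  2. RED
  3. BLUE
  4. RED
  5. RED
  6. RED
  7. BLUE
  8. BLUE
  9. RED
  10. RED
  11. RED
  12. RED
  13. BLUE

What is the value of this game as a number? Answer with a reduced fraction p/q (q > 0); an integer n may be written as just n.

Prefix values for BLUE RED BLUE RED RED RED BLUE BLUE RED RED RED RED BLUE via {L|R} + simplicity:
edge 1 of 13 (BLUE): { 0 | (no moves) } => 1
edge 2 of 13 (RED): { 0 | 1 } => 1/2
edge 3 of 13 (BLUE): { 0, 1/2 | 1 } => 3/4
edge 4 of 13 (RED): { 0, 1/2 | 3/4, 1 } => 5/8
edge 5 of 13 (RED): { 0, 1/2 | 5/8, 3/4, 1 } => 9/16
edge 6 of 13 (RED): { 0, 1/2 | 9/16, 5/8, 3/4, 1 } => 17/32
edge 7 of 13 (BLUE): { 0, 1/2, 17/32 | 9/16, 5/8, 3/4, 1 } => 35/64
edge 8 of 13 (BLUE): { 0, 1/2, 17/32, 35/64 | 9/16, 5/8, 3/4, 1 } => 71/128
edge 9 of 13 (RED): { 0, 1/2, 17/32, 35/64 | 71/128, 9/16, 5/8, 3/4, 1 } => 141/256
edge 10 of 13 (RED): { 0, 1/2, 17/32, 35/64 | 141/256, 71/128, 9/16, 5/8, 3/4, 1 } => 281/512
edge 11 of 13 (RED): { 0, 1/2, 17/32, 35/64 | 281/512, 141/256, 71/128, 9/16, 5/8, 3/4, 1 } => 561/1024
edge 12 of 13 (RED): { 0, 1/2, 17/32, 35/64 | 561/1024, 281/512, 141/256, 71/128, 9/16, 5/8, 3/4, 1 } => 1121/2048
edge 13 of 13 (BLUE): { 0, 1/2, 17/32, 35/64, 1121/2048 | 561/1024, 281/512, 141/256, 71/128, 9/16, 5/8, 3/4, 1 } => 2243/4096

2243/4096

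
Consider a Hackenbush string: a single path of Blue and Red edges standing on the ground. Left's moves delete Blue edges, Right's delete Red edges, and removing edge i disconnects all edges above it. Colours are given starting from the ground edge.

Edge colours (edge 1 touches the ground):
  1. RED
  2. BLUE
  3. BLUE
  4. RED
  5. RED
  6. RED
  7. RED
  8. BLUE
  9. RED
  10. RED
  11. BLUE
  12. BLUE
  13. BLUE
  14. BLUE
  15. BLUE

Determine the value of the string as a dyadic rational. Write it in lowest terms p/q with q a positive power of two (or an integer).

Build value(s[:k]) for k = 1..15, string s = RED BLUE BLUE RED RED RED RED BLUE RED RED BLUE BLUE BLUE BLUE BLUE.
R: Left { — }, Right { 0 } -> simplest -1
RB: Left { -1 }, Right { 0 } -> simplest -1/2
RBB: Left { -1,-1/2 }, Right { 0 } -> simplest -1/4
RBBR: Left { -1,-1/2 }, Right { -1/4,0 } -> simplest -3/8
RBBRR: Left { -1,-1/2 }, Right { -3/8,-1/4,0 } -> simplest -7/16
RBBRRR: Left { -1,-1/2 }, Right { -7/16,-3/8,-1/4,0 } -> simplest -15/32
RBBRRRR: Left { -1,-1/2 }, Right { -15/32,-7/16,-3/8,-1/4,0 } -> simplest -31/64
RBBRRRRB: Left { -1,-1/2,-31/64 }, Right { -15/32,-7/16,-3/8,-1/4,0 } -> simplest -61/128
RBBRRRRBR: Left { -1,-1/2,-31/64 }, Right { -61/128,-15/32,-7/16,-3/8,-1/4,0 } -> simplest -123/256
RBBRRRRBRR: Left { -1,-1/2,-31/64 }, Right { -123/256,-61/128,-15/32,-7/16,-3/8,-1/4,0 } -> simplest -247/512
RBBRRRRBRRB: Left { -1,-1/2,-31/64,-247/512 }, Right { -123/256,-61/128,-15/32,-7/16,-3/8,-1/4,0 } -> simplest -493/1024
RBBRRRRBRRBB: Left { -1,-1/2,-31/64,-247/512,-493/1024 }, Right { -123/256,-61/128,-15/32,-7/16,-3/8,-1/4,0 } -> simplest -985/2048
RBBRRRRBRRBBB: Left { -1,-1/2,-31/64,-247/512,-493/1024,-985/2048 }, Right { -123/256,-61/128,-15/32,-7/16,-3/8,-1/4,0 } -> simplest -1969/4096
RBBRRRRBRRBBBB: Left { -1,-1/2,-31/64,-247/512,-493/1024,-985/2048,-1969/4096 }, Right { -123/256,-61/128,-15/32,-7/16,-3/8,-1/4,0 } -> simplest -3937/8192
RBBRRRRBRRBBBBB: Left { -1,-1/2,-31/64,-247/512,-493/1024,-985/2048,-1969/4096,-3937/8192 }, Right { -123/256,-61/128,-15/32,-7/16,-3/8,-1/4,0 } -> simplest -7873/16384

-7873/16384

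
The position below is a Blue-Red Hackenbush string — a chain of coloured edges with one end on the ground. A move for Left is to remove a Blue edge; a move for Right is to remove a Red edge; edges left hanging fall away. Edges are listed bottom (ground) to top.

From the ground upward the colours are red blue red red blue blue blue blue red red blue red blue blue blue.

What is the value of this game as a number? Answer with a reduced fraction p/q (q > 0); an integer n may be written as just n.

-12497/16384

Recurse on prefixes of the 15-edge string red blue red red blue blue blue blue red red blue red blue blue blue:
r: Left { · }, Right { 0 } ⇒ simplest -1
rb: Left { -1 }, Right { 0 } ⇒ simplest -1/2
rbr: Left { -1 }, Right { -1/2 0 } ⇒ simplest -3/4
rbrr: Left { -1 }, Right { -3/4 -1/2 0 } ⇒ simplest -7/8
rbrrb: Left { -1 -7/8 }, Right { -3/4 -1/2 0 } ⇒ simplest -13/16
rbrrbb: Left { -1 -7/8 -13/16 }, Right { -3/4 -1/2 0 } ⇒ simplest -25/32
rbrrbbb: Left { -1 -7/8 -13/16 -25/32 }, Right { -3/4 -1/2 0 } ⇒ simplest -49/64
rbrrbbbb: Left { -1 -7/8 -13/16 -25/32 -49/64 }, Right { -3/4 -1/2 0 } ⇒ simplest -97/128
rbrrbbbbr: Left { -1 -7/8 -13/16 -25/32 -49/64 }, Right { -97/128 -3/4 -1/2 0 } ⇒ simplest -195/256
rbrrbbbbrr: Left { -1 -7/8 -13/16 -25/32 -49/64 }, Right { -195/256 -97/128 -3/4 -1/2 0 } ⇒ simplest -391/512
rbrrbbbbrrb: Left { -1 -7/8 -13/16 -25/32 -49/64 -391/512 }, Right { -195/256 -97/128 -3/4 -1/2 0 } ⇒ simplest -781/1024
rbrrbbbbrrbr: Left { -1 -7/8 -13/16 -25/32 -49/64 -391/512 }, Right { -781/1024 -195/256 -97/128 -3/4 -1/2 0 } ⇒ simplest -1563/2048
rbrrbbbbrrbrb: Left { -1 -7/8 -13/16 -25/32 -49/64 -391/512 -1563/2048 }, Right { -781/1024 -195/256 -97/128 -3/4 -1/2 0 } ⇒ simplest -3125/4096
rbrrbbbbrrbrbb: Left { -1 -7/8 -13/16 -25/32 -49/64 -391/512 -1563/2048 -3125/4096 }, Right { -781/1024 -195/256 -97/128 -3/4 -1/2 0 } ⇒ simplest -6249/8192
rbrrbbbbrrbrbbb: Left { -1 -7/8 -13/16 -25/32 -49/64 -391/512 -1563/2048 -3125/4096 -6249/8192 }, Right { -781/1024 -195/256 -97/128 -3/4 -1/2 0 } ⇒ simplest -12497/16384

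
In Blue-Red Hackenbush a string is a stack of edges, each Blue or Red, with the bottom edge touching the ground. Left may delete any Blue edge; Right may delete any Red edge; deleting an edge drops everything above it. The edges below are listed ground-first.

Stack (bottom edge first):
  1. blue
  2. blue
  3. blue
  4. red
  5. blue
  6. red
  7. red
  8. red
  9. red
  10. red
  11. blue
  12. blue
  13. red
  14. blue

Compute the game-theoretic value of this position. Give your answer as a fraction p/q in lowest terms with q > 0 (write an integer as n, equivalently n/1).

Prefix values for blue blue blue red blue red red red red red blue blue red blue via {L|R} + simplicity:
edge 1 of 14 (blue): { 0 | — } → 1
edge 2 of 14 (blue): { 0; 1 | — } → 2
edge 3 of 14 (blue): { 0; 1; 2 | — } → 3
edge 4 of 14 (red): { 0; 1; 2 | 3 } → 5/2
edge 5 of 14 (blue): { 0; 1; 2; 5/2 | 3 } → 11/4
edge 6 of 14 (red): { 0; 1; 2; 5/2 | 11/4; 3 } → 21/8
edge 7 of 14 (red): { 0; 1; 2; 5/2 | 21/8; 11/4; 3 } → 41/16
edge 8 of 14 (red): { 0; 1; 2; 5/2 | 41/16; 21/8; 11/4; 3 } → 81/32
edge 9 of 14 (red): { 0; 1; 2; 5/2 | 81/32; 41/16; 21/8; 11/4; 3 } → 161/64
edge 10 of 14 (red): { 0; 1; 2; 5/2 | 161/64; 81/32; 41/16; 21/8; 11/4; 3 } → 321/128
edge 11 of 14 (blue): { 0; 1; 2; 5/2; 321/128 | 161/64; 81/32; 41/16; 21/8; 11/4; 3 } → 643/256
edge 12 of 14 (blue): { 0; 1; 2; 5/2; 321/128; 643/256 | 161/64; 81/32; 41/16; 21/8; 11/4; 3 } → 1287/512
edge 13 of 14 (red): { 0; 1; 2; 5/2; 321/128; 643/256 | 1287/512; 161/64; 81/32; 41/16; 21/8; 11/4; 3 } → 2573/1024
edge 14 of 14 (blue): { 0; 1; 2; 5/2; 321/128; 643/256; 2573/1024 | 1287/512; 161/64; 81/32; 41/16; 21/8; 11/4; 3 } → 5147/2048

5147/2048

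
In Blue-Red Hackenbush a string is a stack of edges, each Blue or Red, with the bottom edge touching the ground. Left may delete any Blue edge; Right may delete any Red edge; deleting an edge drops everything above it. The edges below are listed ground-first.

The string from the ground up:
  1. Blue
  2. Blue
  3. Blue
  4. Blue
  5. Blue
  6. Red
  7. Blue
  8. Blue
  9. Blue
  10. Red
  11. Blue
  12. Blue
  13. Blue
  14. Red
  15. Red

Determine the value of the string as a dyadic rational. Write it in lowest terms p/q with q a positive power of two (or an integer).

B: Left { 0 }, Right { (no moves) } → simplest 1
BB: Left { 0,1 }, Right { (no moves) } → simplest 2
BBB: Left { 0,1,2 }, Right { (no moves) } → simplest 3
BBBB: Left { 0,1,2,3 }, Right { (no moves) } → simplest 4
BBBBB: Left { 0,1,2,3,4 }, Right { (no moves) } → simplest 5
BBBBBR: Left { 0,1,2,3,4 }, Right { 5 } → simplest 9/2
BBBBBRB: Left { 0,1,2,3,4,9/2 }, Right { 5 } → simplest 19/4
BBBBBRBB: Left { 0,1,2,3,4,9/2,19/4 }, Right { 5 } → simplest 39/8
BBBBBRBBB: Left { 0,1,2,3,4,9/2,19/4,39/8 }, Right { 5 } → simplest 79/16
BBBBBRBBBR: Left { 0,1,2,3,4,9/2,19/4,39/8 }, Right { 79/16,5 } → simplest 157/32
BBBBBRBBBRB: Left { 0,1,2,3,4,9/2,19/4,39/8,157/32 }, Right { 79/16,5 } → simplest 315/64
BBBBBRBBBRBB: Left { 0,1,2,3,4,9/2,19/4,39/8,157/32,315/64 }, Right { 79/16,5 } → simplest 631/128
BBBBBRBBBRBBB: Left { 0,1,2,3,4,9/2,19/4,39/8,157/32,315/64,631/128 }, Right { 79/16,5 } → simplest 1263/256
BBBBBRBBBRBBBR: Left { 0,1,2,3,4,9/2,19/4,39/8,157/32,315/64,631/128 }, Right { 1263/256,79/16,5 } → simplest 2525/512
BBBBBRBBBRBBBRR: Left { 0,1,2,3,4,9/2,19/4,39/8,157/32,315/64,631/128 }, Right { 2525/512,1263/256,79/16,5 } → simplest 5049/1024

5049/1024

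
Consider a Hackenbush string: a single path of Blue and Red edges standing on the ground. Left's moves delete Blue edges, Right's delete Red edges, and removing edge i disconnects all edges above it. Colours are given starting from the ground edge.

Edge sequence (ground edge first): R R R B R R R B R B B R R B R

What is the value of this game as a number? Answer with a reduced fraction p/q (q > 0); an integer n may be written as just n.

-11931/4096

Prefix values for R R R B R R R B R B B R R B R via {L|R} + simplicity:
step 1: add R to get R; options L={ · } R={ 0 } → -1
step 2: add R to get RR; options L={ · } R={ -1, 0 } → -2
step 3: add R to get RRR; options L={ · } R={ -2, -1, 0 } → -3
step 4: add B to get RRRB; options L={ -3 } R={ -2, -1, 0 } → -5/2
step 5: add R to get RRRBR; options L={ -3 } R={ -5/2, -2, -1, 0 } → -11/4
step 6: add R to get RRRBRR; options L={ -3 } R={ -11/4, -5/2, -2, -1, 0 } → -23/8
step 7: add R to get RRRBRRR; options L={ -3 } R={ -23/8, -11/4, -5/2, -2, -1, 0 } → -47/16
step 8: add B to get RRRBRRRB; options L={ -3, -47/16 } R={ -23/8, -11/4, -5/2, -2, -1, 0 } → -93/32
step 9: add R to get RRRBRRRBR; options L={ -3, -47/16 } R={ -93/32, -23/8, -11/4, -5/2, -2, -1, 0 } → -187/64
step 10: add B to get RRRBRRRBRB; options L={ -3, -47/16, -187/64 } R={ -93/32, -23/8, -11/4, -5/2, -2, -1, 0 } → -373/128
step 11: add B to get RRRBRRRBRBB; options L={ -3, -47/16, -187/64, -373/128 } R={ -93/32, -23/8, -11/4, -5/2, -2, -1, 0 } → -745/256
step 12: add R to get RRRBRRRBRBBR; options L={ -3, -47/16, -187/64, -373/128 } R={ -745/256, -93/32, -23/8, -11/4, -5/2, -2, -1, 0 } → -1491/512
step 13: add R to get RRRBRRRBRBBRR; options L={ -3, -47/16, -187/64, -373/128 } R={ -1491/512, -745/256, -93/32, -23/8, -11/4, -5/2, -2, -1, 0 } → -2983/1024
step 14: add B to get RRRBRRRBRBBRRB; options L={ -3, -47/16, -187/64, -373/128, -2983/1024 } R={ -1491/512, -745/256, -93/32, -23/8, -11/4, -5/2, -2, -1, 0 } → -5965/2048
step 15: add R to get RRRBRRRBRBBRRBR; options L={ -3, -47/16, -187/64, -373/128, -2983/1024 } R={ -5965/2048, -1491/512, -745/256, -93/32, -23/8, -11/4, -5/2, -2, -1, 0 } → -11931/4096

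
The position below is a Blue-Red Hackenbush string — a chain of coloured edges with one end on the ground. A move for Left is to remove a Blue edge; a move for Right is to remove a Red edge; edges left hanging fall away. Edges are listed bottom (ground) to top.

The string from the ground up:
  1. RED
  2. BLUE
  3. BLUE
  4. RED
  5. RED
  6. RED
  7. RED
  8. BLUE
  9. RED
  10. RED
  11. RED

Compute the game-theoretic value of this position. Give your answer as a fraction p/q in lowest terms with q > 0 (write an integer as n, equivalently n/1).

Prefix values for RED BLUE BLUE RED RED RED RED BLUE RED RED RED via {L|R} + simplicity:
G_1 [R]  L=[none]  R=[0]  => -1
G_2 [RB]  L=[-1]  R=[0]  => -1/2
G_3 [RBB]  L=[-1,-1/2]  R=[0]  => -1/4
G_4 [RBBR]  L=[-1,-1/2]  R=[-1/4,0]  => -3/8
G_5 [RBBRR]  L=[-1,-1/2]  R=[-3/8,-1/4,0]  => -7/16
G_6 [RBBRRR]  L=[-1,-1/2]  R=[-7/16,-3/8,-1/4,0]  => -15/32
G_7 [RBBRRRR]  L=[-1,-1/2]  R=[-15/32,-7/16,-3/8,-1/4,0]  => -31/64
G_8 [RBBRRRRB]  L=[-1,-1/2,-31/64]  R=[-15/32,-7/16,-3/8,-1/4,0]  => -61/128
G_9 [RBBRRRRBR]  L=[-1,-1/2,-31/64]  R=[-61/128,-15/32,-7/16,-3/8,-1/4,0]  => -123/256
G_10 [RBBRRRRBRR]  L=[-1,-1/2,-31/64]  R=[-123/256,-61/128,-15/32,-7/16,-3/8,-1/4,0]  => -247/512
G_11 [RBBRRRRBRRR]  L=[-1,-1/2,-31/64]  R=[-247/512,-123/256,-61/128,-15/32,-7/16,-3/8,-1/4,0]  => -495/1024

-495/1024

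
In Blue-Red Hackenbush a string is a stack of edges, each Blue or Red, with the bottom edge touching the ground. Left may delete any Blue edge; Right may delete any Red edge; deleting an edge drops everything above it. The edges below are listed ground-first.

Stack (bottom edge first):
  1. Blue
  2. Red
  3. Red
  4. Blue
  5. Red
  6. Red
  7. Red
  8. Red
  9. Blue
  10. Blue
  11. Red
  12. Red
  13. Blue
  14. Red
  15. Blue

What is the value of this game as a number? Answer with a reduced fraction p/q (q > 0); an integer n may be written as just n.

4299/16384

Prefix values for Blue Red Red Blue Red Red Red Red Blue Blue Red Red Blue Red Blue via {L|R} + simplicity:
1 of 15 · B · max L 0 · min R +∞ — 1
2 of 15 · BR · max L 0 · min R 1 — 1/2
3 of 15 · BRR · max L 0 · min R 1/2 — 1/4
4 of 15 · BRRB · max L 1/4 · min R 1/2 — 3/8
5 of 15 · BRRBR · max L 1/4 · min R 3/8 — 5/16
6 of 15 · BRRBRR · max L 1/4 · min R 5/16 — 9/32
7 of 15 · BRRBRRR · max L 1/4 · min R 9/32 — 17/64
8 of 15 · BRRBRRRR · max L 1/4 · min R 17/64 — 33/128
9 of 15 · BRRBRRRRB · max L 33/128 · min R 17/64 — 67/256
10 of 15 · BRRBRRRRBB · max L 67/256 · min R 17/64 — 135/512
11 of 15 · BRRBRRRRBBR · max L 67/256 · min R 135/512 — 269/1024
12 of 15 · BRRBRRRRBBRR · max L 67/256 · min R 269/1024 — 537/2048
13 of 15 · BRRBRRRRBBRRB · max L 537/2048 · min R 269/1024 — 1075/4096
14 of 15 · BRRBRRRRBBRRBR · max L 537/2048 · min R 1075/4096 — 2149/8192
15 of 15 · BRRBRRRRBBRRBRB · max L 2149/8192 · min R 1075/4096 — 4299/16384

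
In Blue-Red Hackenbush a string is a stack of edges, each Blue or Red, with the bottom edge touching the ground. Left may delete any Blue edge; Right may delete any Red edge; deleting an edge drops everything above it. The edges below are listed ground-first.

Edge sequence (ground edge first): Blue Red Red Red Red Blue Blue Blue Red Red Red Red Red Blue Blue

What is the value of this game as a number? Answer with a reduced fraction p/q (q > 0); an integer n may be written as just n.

1799/16384

Build value(s[:k]) for k = 1..15, string s = Blue Red Red Red Red Blue Blue Blue Red Red Red Red Red Blue Blue.
B: Left { 0 }, Right { (no moves) } -> simplest 1
BR: Left { 0 }, Right { 1 } -> simplest 1/2
BRR: Left { 0 }, Right { 1/2, 1 } -> simplest 1/4
BRRR: Left { 0 }, Right { 1/4, 1/2, 1 } -> simplest 1/8
BRRRR: Left { 0 }, Right { 1/8, 1/4, 1/2, 1 } -> simplest 1/16
BRRRRB: Left { 0, 1/16 }, Right { 1/8, 1/4, 1/2, 1 } -> simplest 3/32
BRRRRBB: Left { 0, 1/16, 3/32 }, Right { 1/8, 1/4, 1/2, 1 } -> simplest 7/64
BRRRRBBB: Left { 0, 1/16, 3/32, 7/64 }, Right { 1/8, 1/4, 1/2, 1 } -> simplest 15/128
BRRRRBBBR: Left { 0, 1/16, 3/32, 7/64 }, Right { 15/128, 1/8, 1/4, 1/2, 1 } -> simplest 29/256
BRRRRBBBRR: Left { 0, 1/16, 3/32, 7/64 }, Right { 29/256, 15/128, 1/8, 1/4, 1/2, 1 } -> simplest 57/512
BRRRRBBBRRR: Left { 0, 1/16, 3/32, 7/64 }, Right { 57/512, 29/256, 15/128, 1/8, 1/4, 1/2, 1 } -> simplest 113/1024
BRRRRBBBRRRR: Left { 0, 1/16, 3/32, 7/64 }, Right { 113/1024, 57/512, 29/256, 15/128, 1/8, 1/4, 1/2, 1 } -> simplest 225/2048
BRRRRBBBRRRRR: Left { 0, 1/16, 3/32, 7/64 }, Right { 225/2048, 113/1024, 57/512, 29/256, 15/128, 1/8, 1/4, 1/2, 1 } -> simplest 449/4096
BRRRRBBBRRRRRB: Left { 0, 1/16, 3/32, 7/64, 449/4096 }, Right { 225/2048, 113/1024, 57/512, 29/256, 15/128, 1/8, 1/4, 1/2, 1 } -> simplest 899/8192
BRRRRBBBRRRRRBB: Left { 0, 1/16, 3/32, 7/64, 449/4096, 899/8192 }, Right { 225/2048, 113/1024, 57/512, 29/256, 15/128, 1/8, 1/4, 1/2, 1 } -> simplest 1799/16384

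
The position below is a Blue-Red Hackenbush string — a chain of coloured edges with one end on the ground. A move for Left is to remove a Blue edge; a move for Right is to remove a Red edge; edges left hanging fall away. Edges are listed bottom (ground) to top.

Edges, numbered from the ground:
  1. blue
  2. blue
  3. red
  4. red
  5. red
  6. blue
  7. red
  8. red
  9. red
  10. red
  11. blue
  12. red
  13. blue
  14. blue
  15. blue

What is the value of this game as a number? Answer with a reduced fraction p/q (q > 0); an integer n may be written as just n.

9263/8192

Prefix values for blue blue red red red blue red red red red blue red blue blue blue via {L|R} + simplicity:
edge 1 of 15 (blue): { 0 | none } => 1
edge 2 of 15 (blue): { 0,1 | none } => 2
edge 3 of 15 (red): { 0,1 | 2 } => 3/2
edge 4 of 15 (red): { 0,1 | 3/2,2 } => 5/4
edge 5 of 15 (red): { 0,1 | 5/4,3/2,2 } => 9/8
edge 6 of 15 (blue): { 0,1,9/8 | 5/4,3/2,2 } => 19/16
edge 7 of 15 (red): { 0,1,9/8 | 19/16,5/4,3/2,2 } => 37/32
edge 8 of 15 (red): { 0,1,9/8 | 37/32,19/16,5/4,3/2,2 } => 73/64
edge 9 of 15 (red): { 0,1,9/8 | 73/64,37/32,19/16,5/4,3/2,2 } => 145/128
edge 10 of 15 (red): { 0,1,9/8 | 145/128,73/64,37/32,19/16,5/4,3/2,2 } => 289/256
edge 11 of 15 (blue): { 0,1,9/8,289/256 | 145/128,73/64,37/32,19/16,5/4,3/2,2 } => 579/512
edge 12 of 15 (red): { 0,1,9/8,289/256 | 579/512,145/128,73/64,37/32,19/16,5/4,3/2,2 } => 1157/1024
edge 13 of 15 (blue): { 0,1,9/8,289/256,1157/1024 | 579/512,145/128,73/64,37/32,19/16,5/4,3/2,2 } => 2315/2048
edge 14 of 15 (blue): { 0,1,9/8,289/256,1157/1024,2315/2048 | 579/512,145/128,73/64,37/32,19/16,5/4,3/2,2 } => 4631/4096
edge 15 of 15 (blue): { 0,1,9/8,289/256,1157/1024,2315/2048,4631/4096 | 579/512,145/128,73/64,37/32,19/16,5/4,3/2,2 } => 9263/8192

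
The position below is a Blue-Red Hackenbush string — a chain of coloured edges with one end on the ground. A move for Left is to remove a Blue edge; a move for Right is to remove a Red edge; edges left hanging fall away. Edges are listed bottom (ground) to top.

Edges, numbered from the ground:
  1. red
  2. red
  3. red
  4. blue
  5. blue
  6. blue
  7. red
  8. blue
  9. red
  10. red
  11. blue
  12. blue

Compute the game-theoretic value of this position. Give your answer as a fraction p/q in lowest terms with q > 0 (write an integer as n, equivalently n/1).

-1113/512

Recurse on prefixes of the 12-edge string red red red blue blue blue red blue red red blue blue:
step 1: add red to get r; options L={ none } R={ 0 } gives -1
step 2: add red to get rr; options L={ none } R={ -1, 0 } gives -2
step 3: add red to get rrr; options L={ none } R={ -2, -1, 0 } gives -3
step 4: add blue to get rrrb; options L={ -3 } R={ -2, -1, 0 } gives -5/2
step 5: add blue to get rrrbb; options L={ -3, -5/2 } R={ -2, -1, 0 } gives -9/4
step 6: add blue to get rrrbbb; options L={ -3, -5/2, -9/4 } R={ -2, -1, 0 } gives -17/8
step 7: add red to get rrrbbbr; options L={ -3, -5/2, -9/4 } R={ -17/8, -2, -1, 0 } gives -35/16
step 8: add blue to get rrrbbbrb; options L={ -3, -5/2, -9/4, -35/16 } R={ -17/8, -2, -1, 0 } gives -69/32
step 9: add red to get rrrbbbrbr; options L={ -3, -5/2, -9/4, -35/16 } R={ -69/32, -17/8, -2, -1, 0 } gives -139/64
step 10: add red to get rrrbbbrbrr; options L={ -3, -5/2, -9/4, -35/16 } R={ -139/64, -69/32, -17/8, -2, -1, 0 } gives -279/128
step 11: add blue to get rrrbbbrbrrb; options L={ -3, -5/2, -9/4, -35/16, -279/128 } R={ -139/64, -69/32, -17/8, -2, -1, 0 } gives -557/256
step 12: add blue to get rrrbbbrbrrbb; options L={ -3, -5/2, -9/4, -35/16, -279/128, -557/256 } R={ -139/64, -69/32, -17/8, -2, -1, 0 } gives -1113/512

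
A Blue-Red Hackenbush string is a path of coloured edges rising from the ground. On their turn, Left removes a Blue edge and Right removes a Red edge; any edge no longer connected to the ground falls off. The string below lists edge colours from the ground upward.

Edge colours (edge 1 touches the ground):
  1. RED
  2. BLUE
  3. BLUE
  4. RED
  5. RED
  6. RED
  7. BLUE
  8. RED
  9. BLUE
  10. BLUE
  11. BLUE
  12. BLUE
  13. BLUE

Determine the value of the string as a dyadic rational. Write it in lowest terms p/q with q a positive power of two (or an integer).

-1857/4096

Build g(s[:k]) for k = 1..13, string s = RED BLUE BLUE RED RED RED BLUE RED BLUE BLUE BLUE BLUE BLUE.
g(R) = {  | 0 } → -1
g(RB) = { -1 | 0 } → -1/2
g(RBB) = { -1, -1/2 | 0 } → -1/4
g(RBBR) = { -1, -1/2 | -1/4, 0 } → -3/8
g(RBBRR) = { -1, -1/2 | -3/8, -1/4, 0 } → -7/16
g(RBBRRR) = { -1, -1/2 | -7/16, -3/8, -1/4, 0 } → -15/32
g(RBBRRRB) = { -1, -1/2, -15/32 | -7/16, -3/8, -1/4, 0 } → -29/64
g(RBBRRRBR) = { -1, -1/2, -15/32 | -29/64, -7/16, -3/8, -1/4, 0 } → -59/128
g(RBBRRRBRB) = { -1, -1/2, -15/32, -59/128 | -29/64, -7/16, -3/8, -1/4, 0 } → -117/256
g(RBBRRRBRBB) = { -1, -1/2, -15/32, -59/128, -117/256 | -29/64, -7/16, -3/8, -1/4, 0 } → -233/512
g(RBBRRRBRBBB) = { -1, -1/2, -15/32, -59/128, -117/256, -233/512 | -29/64, -7/16, -3/8, -1/4, 0 } → -465/1024
g(RBBRRRBRBBBB) = { -1, -1/2, -15/32, -59/128, -117/256, -233/512, -465/1024 | -29/64, -7/16, -3/8, -1/4, 0 } → -929/2048
g(RBBRRRBRBBBBB) = { -1, -1/2, -15/32, -59/128, -117/256, -233/512, -465/1024, -929/2048 | -29/64, -7/16, -3/8, -1/4, 0 } → -1857/4096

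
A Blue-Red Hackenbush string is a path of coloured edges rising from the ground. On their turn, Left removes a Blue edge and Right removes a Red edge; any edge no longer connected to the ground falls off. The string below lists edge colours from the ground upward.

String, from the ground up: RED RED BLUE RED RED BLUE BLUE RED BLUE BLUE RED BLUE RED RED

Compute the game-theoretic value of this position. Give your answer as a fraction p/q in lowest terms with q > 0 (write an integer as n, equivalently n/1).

-7319/4096

Build value(s[:k]) for k = 1..14, string s = RED RED BLUE RED RED BLUE BLUE RED BLUE BLUE RED BLUE RED RED.
step 1: add RED to get R; options L={ ∅ } R={ 0 } — -1
step 2: add RED to get RR; options L={ ∅ } R={ -1 0 } — -2
step 3: add BLUE to get RRB; options L={ -2 } R={ -1 0 } — -3/2
step 4: add RED to get RRBR; options L={ -2 } R={ -3/2 -1 0 } — -7/4
step 5: add RED to get RRBRR; options L={ -2 } R={ -7/4 -3/2 -1 0 } — -15/8
step 6: add BLUE to get RRBRRB; options L={ -2 -15/8 } R={ -7/4 -3/2 -1 0 } — -29/16
step 7: add BLUE to get RRBRRBB; options L={ -2 -15/8 -29/16 } R={ -7/4 -3/2 -1 0 } — -57/32
step 8: add RED to get RRBRRBBR; options L={ -2 -15/8 -29/16 } R={ -57/32 -7/4 -3/2 -1 0 } — -115/64
step 9: add BLUE to get RRBRRBBRB; options L={ -2 -15/8 -29/16 -115/64 } R={ -57/32 -7/4 -3/2 -1 0 } — -229/128
step 10: add BLUE to get RRBRRBBRBB; options L={ -2 -15/8 -29/16 -115/64 -229/128 } R={ -57/32 -7/4 -3/2 -1 0 } — -457/256
step 11: add RED to get RRBRRBBRBBR; options L={ -2 -15/8 -29/16 -115/64 -229/128 } R={ -457/256 -57/32 -7/4 -3/2 -1 0 } — -915/512
step 12: add BLUE to get RRBRRBBRBBRB; options L={ -2 -15/8 -29/16 -115/64 -229/128 -915/512 } R={ -457/256 -57/32 -7/4 -3/2 -1 0 } — -1829/1024
step 13: add RED to get RRBRRBBRBBRBR; options L={ -2 -15/8 -29/16 -115/64 -229/128 -915/512 } R={ -1829/1024 -457/256 -57/32 -7/4 -3/2 -1 0 } — -3659/2048
step 14: add RED to get RRBRRBBRBBRBRR; options L={ -2 -15/8 -29/16 -115/64 -229/128 -915/512 } R={ -3659/2048 -1829/1024 -457/256 -57/32 -7/4 -3/2 -1 0 } — -7319/4096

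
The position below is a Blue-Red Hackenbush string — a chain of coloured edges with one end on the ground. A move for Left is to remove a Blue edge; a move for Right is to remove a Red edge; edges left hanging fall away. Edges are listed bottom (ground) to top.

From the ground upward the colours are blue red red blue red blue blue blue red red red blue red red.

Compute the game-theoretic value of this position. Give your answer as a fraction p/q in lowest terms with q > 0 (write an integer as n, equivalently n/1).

g_1 [b]  L=[0]  R=[∅]  — 1
g_2 [br]  L=[0]  R=[1]  — 1/2
g_3 [brr]  L=[0]  R=[1/2, 1]  — 1/4
g_4 [brrb]  L=[0, 1/4]  R=[1/2, 1]  — 3/8
g_5 [brrbr]  L=[0, 1/4]  R=[3/8, 1/2, 1]  — 5/16
g_6 [brrbrb]  L=[0, 1/4, 5/16]  R=[3/8, 1/2, 1]  — 11/32
g_7 [brrbrbb]  L=[0, 1/4, 5/16, 11/32]  R=[3/8, 1/2, 1]  — 23/64
g_8 [brrbrbbb]  L=[0, 1/4, 5/16, 11/32, 23/64]  R=[3/8, 1/2, 1]  — 47/128
g_9 [brrbrbbbr]  L=[0, 1/4, 5/16, 11/32, 23/64]  R=[47/128, 3/8, 1/2, 1]  — 93/256
g_10 [brrbrbbbrr]  L=[0, 1/4, 5/16, 11/32, 23/64]  R=[93/256, 47/128, 3/8, 1/2, 1]  — 185/512
g_11 [brrbrbbbrrr]  L=[0, 1/4, 5/16, 11/32, 23/64]  R=[185/512, 93/256, 47/128, 3/8, 1/2, 1]  — 369/1024
g_12 [brrbrbbbrrrb]  L=[0, 1/4, 5/16, 11/32, 23/64, 369/1024]  R=[185/512, 93/256, 47/128, 3/8, 1/2, 1]  — 739/2048
g_13 [brrbrbbbrrrbr]  L=[0, 1/4, 5/16, 11/32, 23/64, 369/1024]  R=[739/2048, 185/512, 93/256, 47/128, 3/8, 1/2, 1]  — 1477/4096
g_14 [brrbrbbbrrrbrr]  L=[0, 1/4, 5/16, 11/32, 23/64, 369/1024]  R=[1477/4096, 739/2048, 185/512, 93/256, 47/128, 3/8, 1/2, 1]  — 2953/8192

2953/8192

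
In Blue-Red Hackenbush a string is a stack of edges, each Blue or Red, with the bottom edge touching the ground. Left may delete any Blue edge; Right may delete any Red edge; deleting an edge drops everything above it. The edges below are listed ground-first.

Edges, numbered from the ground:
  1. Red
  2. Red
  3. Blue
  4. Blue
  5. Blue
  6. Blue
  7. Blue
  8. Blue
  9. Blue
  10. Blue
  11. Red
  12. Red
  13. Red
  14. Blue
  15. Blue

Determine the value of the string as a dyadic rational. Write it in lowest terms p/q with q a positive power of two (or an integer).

Build value(s[:k]) for k = 1..15, string s = Red Red Blue Blue Blue Blue Blue Blue Blue Blue Red Red Red Blue Blue.
step 1: add Red to get R; options L={ · } R={ 0 } -> -1
step 2: add Red to get RR; options L={ · } R={ -1, 0 } -> -2
step 3: add Blue to get RRB; options L={ -2 } R={ -1, 0 } -> -3/2
step 4: add Blue to get RRBB; options L={ -2, -3/2 } R={ -1, 0 } -> -5/4
step 5: add Blue to get RRBBB; options L={ -2, -3/2, -5/4 } R={ -1, 0 } -> -9/8
step 6: add Blue to get RRBBBB; options L={ -2, -3/2, -5/4, -9/8 } R={ -1, 0 } -> -17/16
step 7: add Blue to get RRBBBBB; options L={ -2, -3/2, -5/4, -9/8, -17/16 } R={ -1, 0 } -> -33/32
step 8: add Blue to get RRBBBBBB; options L={ -2, -3/2, -5/4, -9/8, -17/16, -33/32 } R={ -1, 0 } -> -65/64
step 9: add Blue to get RRBBBBBBB; options L={ -2, -3/2, -5/4, -9/8, -17/16, -33/32, -65/64 } R={ -1, 0 } -> -129/128
step 10: add Blue to get RRBBBBBBBB; options L={ -2, -3/2, -5/4, -9/8, -17/16, -33/32, -65/64, -129/128 } R={ -1, 0 } -> -257/256
step 11: add Red to get RRBBBBBBBBR; options L={ -2, -3/2, -5/4, -9/8, -17/16, -33/32, -65/64, -129/128 } R={ -257/256, -1, 0 } -> -515/512
step 12: add Red to get RRBBBBBBBBRR; options L={ -2, -3/2, -5/4, -9/8, -17/16, -33/32, -65/64, -129/128 } R={ -515/512, -257/256, -1, 0 } -> -1031/1024
step 13: add Red to get RRBBBBBBBBRRR; options L={ -2, -3/2, -5/4, -9/8, -17/16, -33/32, -65/64, -129/128 } R={ -1031/1024, -515/512, -257/256, -1, 0 } -> -2063/2048
step 14: add Blue to get RRBBBBBBBBRRRB; options L={ -2, -3/2, -5/4, -9/8, -17/16, -33/32, -65/64, -129/128, -2063/2048 } R={ -1031/1024, -515/512, -257/256, -1, 0 } -> -4125/4096
step 15: add Blue to get RRBBBBBBBBRRRBB; options L={ -2, -3/2, -5/4, -9/8, -17/16, -33/32, -65/64, -129/128, -2063/2048, -4125/4096 } R={ -1031/1024, -515/512, -257/256, -1, 0 } -> -8249/8192

-8249/8192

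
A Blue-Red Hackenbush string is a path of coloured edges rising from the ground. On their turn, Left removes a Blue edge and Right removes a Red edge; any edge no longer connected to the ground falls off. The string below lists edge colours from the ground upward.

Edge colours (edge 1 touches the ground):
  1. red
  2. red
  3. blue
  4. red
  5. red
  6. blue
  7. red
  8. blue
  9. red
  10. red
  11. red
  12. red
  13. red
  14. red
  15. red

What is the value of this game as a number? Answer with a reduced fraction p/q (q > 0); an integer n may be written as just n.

-15103/8192

edge 1 of 15 (red): {  | 0 } => -1
edge 2 of 15 (red): {  | -1; 0 } => -2
edge 3 of 15 (blue): { -2 | -1; 0 } => -3/2
edge 4 of 15 (red): { -2 | -3/2; -1; 0 } => -7/4
edge 5 of 15 (red): { -2 | -7/4; -3/2; -1; 0 } => -15/8
edge 6 of 15 (blue): { -2; -15/8 | -7/4; -3/2; -1; 0 } => -29/16
edge 7 of 15 (red): { -2; -15/8 | -29/16; -7/4; -3/2; -1; 0 } => -59/32
edge 8 of 15 (blue): { -2; -15/8; -59/32 | -29/16; -7/4; -3/2; -1; 0 } => -117/64
edge 9 of 15 (red): { -2; -15/8; -59/32 | -117/64; -29/16; -7/4; -3/2; -1; 0 } => -235/128
edge 10 of 15 (red): { -2; -15/8; -59/32 | -235/128; -117/64; -29/16; -7/4; -3/2; -1; 0 } => -471/256
edge 11 of 15 (red): { -2; -15/8; -59/32 | -471/256; -235/128; -117/64; -29/16; -7/4; -3/2; -1; 0 } => -943/512
edge 12 of 15 (red): { -2; -15/8; -59/32 | -943/512; -471/256; -235/128; -117/64; -29/16; -7/4; -3/2; -1; 0 } => -1887/1024
edge 13 of 15 (red): { -2; -15/8; -59/32 | -1887/1024; -943/512; -471/256; -235/128; -117/64; -29/16; -7/4; -3/2; -1; 0 } => -3775/2048
edge 14 of 15 (red): { -2; -15/8; -59/32 | -3775/2048; -1887/1024; -943/512; -471/256; -235/128; -117/64; -29/16; -7/4; -3/2; -1; 0 } => -7551/4096
edge 15 of 15 (red): { -2; -15/8; -59/32 | -7551/4096; -3775/2048; -1887/1024; -943/512; -471/256; -235/128; -117/64; -29/16; -7/4; -3/2; -1; 0 } => -15103/8192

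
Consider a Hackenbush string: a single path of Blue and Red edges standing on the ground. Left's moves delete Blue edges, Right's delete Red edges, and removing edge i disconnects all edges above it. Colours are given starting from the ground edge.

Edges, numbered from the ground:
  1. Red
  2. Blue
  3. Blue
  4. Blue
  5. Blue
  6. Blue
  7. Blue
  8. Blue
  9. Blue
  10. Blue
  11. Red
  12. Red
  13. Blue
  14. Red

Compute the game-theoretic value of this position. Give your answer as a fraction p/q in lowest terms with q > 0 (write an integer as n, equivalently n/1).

step 1: add Red to get R; options L={ (no moves) } R={ 0 } ⇒ -1
step 2: add Blue to get RB; options L={ -1 } R={ 0 } ⇒ -1/2
step 3: add Blue to get RBB; options L={ -1,-1/2 } R={ 0 } ⇒ -1/4
step 4: add Blue to get RBBB; options L={ -1,-1/2,-1/4 } R={ 0 } ⇒ -1/8
step 5: add Blue to get RBBBB; options L={ -1,-1/2,-1/4,-1/8 } R={ 0 } ⇒ -1/16
step 6: add Blue to get RBBBBB; options L={ -1,-1/2,-1/4,-1/8,-1/16 } R={ 0 } ⇒ -1/32
step 7: add Blue to get RBBBBBB; options L={ -1,-1/2,-1/4,-1/8,-1/16,-1/32 } R={ 0 } ⇒ -1/64
step 8: add Blue to get RBBBBBBB; options L={ -1,-1/2,-1/4,-1/8,-1/16,-1/32,-1/64 } R={ 0 } ⇒ -1/128
step 9: add Blue to get RBBBBBBBB; options L={ -1,-1/2,-1/4,-1/8,-1/16,-1/32,-1/64,-1/128 } R={ 0 } ⇒ -1/256
step 10: add Blue to get RBBBBBBBBB; options L={ -1,-1/2,-1/4,-1/8,-1/16,-1/32,-1/64,-1/128,-1/256 } R={ 0 } ⇒ -1/512
step 11: add Red to get RBBBBBBBBBR; options L={ -1,-1/2,-1/4,-1/8,-1/16,-1/32,-1/64,-1/128,-1/256 } R={ -1/512,0 } ⇒ -3/1024
step 12: add Red to get RBBBBBBBBBRR; options L={ -1,-1/2,-1/4,-1/8,-1/16,-1/32,-1/64,-1/128,-1/256 } R={ -3/1024,-1/512,0 } ⇒ -7/2048
step 13: add Blue to get RBBBBBBBBBRRB; options L={ -1,-1/2,-1/4,-1/8,-1/16,-1/32,-1/64,-1/128,-1/256,-7/2048 } R={ -3/1024,-1/512,0 } ⇒ -13/4096
step 14: add Red to get RBBBBBBBBBRRBR; options L={ -1,-1/2,-1/4,-1/8,-1/16,-1/32,-1/64,-1/128,-1/256,-7/2048 } R={ -13/4096,-3/1024,-1/512,0 } ⇒ -27/8192

-27/8192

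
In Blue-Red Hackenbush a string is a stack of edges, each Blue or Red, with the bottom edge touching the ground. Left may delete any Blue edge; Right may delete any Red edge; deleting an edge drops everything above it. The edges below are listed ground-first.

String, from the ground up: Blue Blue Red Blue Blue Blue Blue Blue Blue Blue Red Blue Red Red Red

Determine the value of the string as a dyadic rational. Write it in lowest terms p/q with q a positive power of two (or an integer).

Recurse on prefixes of the 15-edge string Blue Blue Red Blue Blue Blue Blue Blue Blue Blue Red Blue Red Red Red:
step 1: add Blue to get B; options L={ 0 } R={ (no moves) } — 1
step 2: add Blue to get BB; options L={ 0; 1 } R={ (no moves) } — 2
step 3: add Red to get BBR; options L={ 0; 1 } R={ 2 } — 3/2
step 4: add Blue to get BBRB; options L={ 0; 1; 3/2 } R={ 2 } — 7/4
step 5: add Blue to get BBRBB; options L={ 0; 1; 3/2; 7/4 } R={ 2 } — 15/8
step 6: add Blue to get BBRBBB; options L={ 0; 1; 3/2; 7/4; 15/8 } R={ 2 } — 31/16
step 7: add Blue to get BBRBBBB; options L={ 0; 1; 3/2; 7/4; 15/8; 31/16 } R={ 2 } — 63/32
step 8: add Blue to get BBRBBBBB; options L={ 0; 1; 3/2; 7/4; 15/8; 31/16; 63/32 } R={ 2 } — 127/64
step 9: add Blue to get BBRBBBBBB; options L={ 0; 1; 3/2; 7/4; 15/8; 31/16; 63/32; 127/64 } R={ 2 } — 255/128
step 10: add Blue to get BBRBBBBBBB; options L={ 0; 1; 3/2; 7/4; 15/8; 31/16; 63/32; 127/64; 255/128 } R={ 2 } — 511/256
step 11: add Red to get BBRBBBBBBBR; options L={ 0; 1; 3/2; 7/4; 15/8; 31/16; 63/32; 127/64; 255/128 } R={ 511/256; 2 } — 1021/512
step 12: add Blue to get BBRBBBBBBBRB; options L={ 0; 1; 3/2; 7/4; 15/8; 31/16; 63/32; 127/64; 255/128; 1021/512 } R={ 511/256; 2 } — 2043/1024
step 13: add Red to get BBRBBBBBBBRBR; options L={ 0; 1; 3/2; 7/4; 15/8; 31/16; 63/32; 127/64; 255/128; 1021/512 } R={ 2043/1024; 511/256; 2 } — 4085/2048
step 14: add Red to get BBRBBBBBBBRBRR; options L={ 0; 1; 3/2; 7/4; 15/8; 31/16; 63/32; 127/64; 255/128; 1021/512 } R={ 4085/2048; 2043/1024; 511/256; 2 } — 8169/4096
step 15: add Red to get BBRBBBBBBBRBRRR; options L={ 0; 1; 3/2; 7/4; 15/8; 31/16; 63/32; 127/64; 255/128; 1021/512 } R={ 8169/4096; 4085/2048; 2043/1024; 511/256; 2 } — 16337/8192

16337/8192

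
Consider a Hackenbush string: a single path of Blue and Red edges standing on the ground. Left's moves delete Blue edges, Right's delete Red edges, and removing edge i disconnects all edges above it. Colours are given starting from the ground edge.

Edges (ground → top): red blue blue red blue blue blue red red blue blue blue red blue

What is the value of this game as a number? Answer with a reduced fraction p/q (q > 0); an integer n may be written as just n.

r: Left { ∅ }, Right { 0 } → simplest -1
rb: Left { -1 }, Right { 0 } → simplest -1/2
rbb: Left { -1; -1/2 }, Right { 0 } → simplest -1/4
rbbr: Left { -1; -1/2 }, Right { -1/4; 0 } → simplest -3/8
rbbrb: Left { -1; -1/2; -3/8 }, Right { -1/4; 0 } → simplest -5/16
rbbrbb: Left { -1; -1/2; -3/8; -5/16 }, Right { -1/4; 0 } → simplest -9/32
rbbrbbb: Left { -1; -1/2; -3/8; -5/16; -9/32 }, Right { -1/4; 0 } → simplest -17/64
rbbrbbbr: Left { -1; -1/2; -3/8; -5/16; -9/32 }, Right { -17/64; -1/4; 0 } → simplest -35/128
rbbrbbbrr: Left { -1; -1/2; -3/8; -5/16; -9/32 }, Right { -35/128; -17/64; -1/4; 0 } → simplest -71/256
rbbrbbbrrb: Left { -1; -1/2; -3/8; -5/16; -9/32; -71/256 }, Right { -35/128; -17/64; -1/4; 0 } → simplest -141/512
rbbrbbbrrbb: Left { -1; -1/2; -3/8; -5/16; -9/32; -71/256; -141/512 }, Right { -35/128; -17/64; -1/4; 0 } → simplest -281/1024
rbbrbbbrrbbb: Left { -1; -1/2; -3/8; -5/16; -9/32; -71/256; -141/512; -281/1024 }, Right { -35/128; -17/64; -1/4; 0 } → simplest -561/2048
rbbrbbbrrbbbr: Left { -1; -1/2; -3/8; -5/16; -9/32; -71/256; -141/512; -281/1024 }, Right { -561/2048; -35/128; -17/64; -1/4; 0 } → simplest -1123/4096
rbbrbbbrrbbbrb: Left { -1; -1/2; -3/8; -5/16; -9/32; -71/256; -141/512; -281/1024; -1123/4096 }, Right { -561/2048; -35/128; -17/64; -1/4; 0 } → simplest -2245/8192

-2245/8192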